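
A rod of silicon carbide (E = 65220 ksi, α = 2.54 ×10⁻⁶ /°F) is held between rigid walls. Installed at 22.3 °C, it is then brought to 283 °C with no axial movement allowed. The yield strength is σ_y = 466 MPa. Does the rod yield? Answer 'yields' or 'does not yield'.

E = 65220 ksi = 449.7 GPa.
α = 2.54×10⁻⁶/°F × 9/5 = 4.57×10⁻⁶/K.
ΔT = 260.7 K. Constrained thermal stress σ = E·α·ΔT = 449.7×10³ MPa × 4.57×10⁻⁶ × 260.7 = 536 MPa (compressive).
Compare to σ_y = 466 MPa: σ ≥ σ_y, so it yields.

yields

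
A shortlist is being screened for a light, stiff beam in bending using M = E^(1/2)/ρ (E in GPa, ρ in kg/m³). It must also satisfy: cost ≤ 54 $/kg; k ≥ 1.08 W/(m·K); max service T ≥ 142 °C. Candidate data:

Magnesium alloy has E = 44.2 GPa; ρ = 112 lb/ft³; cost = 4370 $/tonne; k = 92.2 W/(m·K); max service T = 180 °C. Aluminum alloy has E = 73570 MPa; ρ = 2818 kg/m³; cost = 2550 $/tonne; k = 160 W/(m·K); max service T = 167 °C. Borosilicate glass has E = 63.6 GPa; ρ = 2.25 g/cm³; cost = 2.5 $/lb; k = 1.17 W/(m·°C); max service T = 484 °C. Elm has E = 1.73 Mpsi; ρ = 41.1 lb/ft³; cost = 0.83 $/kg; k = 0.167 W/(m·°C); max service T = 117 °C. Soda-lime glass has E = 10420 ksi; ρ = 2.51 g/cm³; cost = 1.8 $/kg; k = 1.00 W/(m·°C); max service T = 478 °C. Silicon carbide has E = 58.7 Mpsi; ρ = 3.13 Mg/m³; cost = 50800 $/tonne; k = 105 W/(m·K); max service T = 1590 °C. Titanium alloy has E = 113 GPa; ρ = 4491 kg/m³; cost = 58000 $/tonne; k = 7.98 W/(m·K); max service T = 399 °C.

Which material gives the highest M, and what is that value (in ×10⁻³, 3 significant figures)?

Screen on constraints: cost ≤ 54 $/kg; k ≥ 1.08 W/(m·K); max service T ≥ 142 °C. Survivors: magnesium alloy, aluminum alloy, borosilicate glass, silicon carbide.
Putting every candidate on a common basis:
  magnesium alloy: E = 44.20 GPa, ρ = 1794 kg/m³
  aluminum alloy: E = 73.57 GPa, ρ = 2818 kg/m³
  borosilicate glass: E = 63.60 GPa, ρ = 2250 kg/m³
  silicon carbide: E = 404.7 GPa, ρ = 3130 kg/m³
  silicon carbide: M = 6.43×10⁻³
  magnesium alloy: M = 3.71×10⁻³
  borosilicate glass: M = 3.54×10⁻³
  aluminum alloy: M = 3.04×10⁻³
Silicon carbide ranks first.

silicon carbide, M = 6.43×10⁻³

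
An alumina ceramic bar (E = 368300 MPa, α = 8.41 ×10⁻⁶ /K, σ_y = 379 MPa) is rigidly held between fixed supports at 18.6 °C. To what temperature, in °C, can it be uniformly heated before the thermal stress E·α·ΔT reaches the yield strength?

141 °C

E = 368300 MPa = 368.3 GPa.
E·α·ΔT = 379.0 MPa ⇒ ΔT = 379.0 / (368.3×10³ × 8.41×10⁻⁶) = 122.4 K.
T = 18.6 + 122.4 = 141.0 °C.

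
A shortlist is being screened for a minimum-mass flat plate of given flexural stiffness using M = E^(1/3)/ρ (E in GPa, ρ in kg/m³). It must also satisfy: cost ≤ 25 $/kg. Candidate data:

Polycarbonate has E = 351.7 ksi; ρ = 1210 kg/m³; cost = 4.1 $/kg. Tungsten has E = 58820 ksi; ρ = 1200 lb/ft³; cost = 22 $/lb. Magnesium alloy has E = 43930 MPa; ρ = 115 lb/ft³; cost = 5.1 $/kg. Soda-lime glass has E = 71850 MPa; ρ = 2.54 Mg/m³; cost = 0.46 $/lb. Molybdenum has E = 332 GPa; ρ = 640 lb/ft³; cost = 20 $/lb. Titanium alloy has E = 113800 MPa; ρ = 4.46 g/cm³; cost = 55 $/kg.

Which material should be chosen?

magnesium alloy

Screen on constraints: cost ≤ 25 $/kg. Survivors: polycarbonate, magnesium alloy, soda-lime glass.
In SI units:
  polycarbonate: E = 2.425 GPa, ρ = 1210 kg/m³
  magnesium alloy: E = 43.93 GPa, ρ = 1842 kg/m³
  soda-lime glass: E = 71.85 GPa, ρ = 2540 kg/m³
  magnesium alloy: M = 1.92×10⁻³
  soda-lime glass: M = 1.64×10⁻³
  polycarbonate: M = 1.11×10⁻³
Magnesium alloy ranks first.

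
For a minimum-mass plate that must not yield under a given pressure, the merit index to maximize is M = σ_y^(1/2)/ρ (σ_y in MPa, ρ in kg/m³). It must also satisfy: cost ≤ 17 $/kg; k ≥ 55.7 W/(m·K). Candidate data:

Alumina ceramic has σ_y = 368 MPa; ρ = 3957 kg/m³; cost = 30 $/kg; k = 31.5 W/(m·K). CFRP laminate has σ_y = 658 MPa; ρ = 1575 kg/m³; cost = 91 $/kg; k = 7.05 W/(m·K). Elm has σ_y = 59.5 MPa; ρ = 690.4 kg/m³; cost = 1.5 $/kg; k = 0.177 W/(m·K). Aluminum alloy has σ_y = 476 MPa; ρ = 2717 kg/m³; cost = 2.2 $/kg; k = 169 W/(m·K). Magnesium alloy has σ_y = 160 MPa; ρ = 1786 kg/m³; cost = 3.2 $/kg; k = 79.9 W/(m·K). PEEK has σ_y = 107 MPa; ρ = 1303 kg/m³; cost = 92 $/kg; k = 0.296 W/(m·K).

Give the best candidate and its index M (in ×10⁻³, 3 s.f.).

Screen on constraints: cost ≤ 17 $/kg; k ≥ 55.7 W/(m·K). Survivors: aluminum alloy, magnesium alloy.
Evaluate M for each candidate:
  aluminum alloy: M = 8.03×10⁻³
  magnesium alloy: M = 7.08×10⁻³
Aluminum alloy has the largest M.

aluminum alloy, M = 8.03×10⁻³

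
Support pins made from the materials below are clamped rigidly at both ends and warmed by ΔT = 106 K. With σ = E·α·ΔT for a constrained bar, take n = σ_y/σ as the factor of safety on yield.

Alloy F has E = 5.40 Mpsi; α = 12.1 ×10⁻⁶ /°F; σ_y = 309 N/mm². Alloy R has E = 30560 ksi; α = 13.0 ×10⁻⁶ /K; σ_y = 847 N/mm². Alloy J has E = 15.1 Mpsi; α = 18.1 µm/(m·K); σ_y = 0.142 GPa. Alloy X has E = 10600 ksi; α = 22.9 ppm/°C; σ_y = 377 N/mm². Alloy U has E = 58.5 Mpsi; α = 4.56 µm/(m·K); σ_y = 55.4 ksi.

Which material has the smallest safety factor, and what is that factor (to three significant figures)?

alloy J, n = 0.711

Per material, after unit conversion:
  alloy F: E = 37.23, α = 21.8, σ_y = 309.0 → σ = 86.0 MPa, n = 3.59
  alloy R: E = 210.7, α = 13.0, σ_y = 847.0 → σ = 290 MPa, n = 2.92
  alloy J: E = 104.1, α = 18.1, σ_y = 142.0 → σ = 200 MPa, n = 0.711
  alloy X: E = 73.08, α = 22.9, σ_y = 377.0 → σ = 177 MPa, n = 2.13
  alloy U: E = 403.3, α = 4.56, σ_y = 382.0 → σ = 195 MPa, n = 1.96
Alloy J has the lowest safety factor, n = 0.711.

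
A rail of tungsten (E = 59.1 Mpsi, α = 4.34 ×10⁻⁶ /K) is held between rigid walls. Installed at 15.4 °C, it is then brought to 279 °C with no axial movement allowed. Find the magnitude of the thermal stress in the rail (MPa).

E = 59.1 Mpsi = 407.5 GPa.
ΔT = 263.6 K. Constrained thermal stress σ = E·α·ΔT = 407.5×10³ MPa × 4.34×10⁻⁶ × 263.6 = 466 MPa (compressive).

466 MPa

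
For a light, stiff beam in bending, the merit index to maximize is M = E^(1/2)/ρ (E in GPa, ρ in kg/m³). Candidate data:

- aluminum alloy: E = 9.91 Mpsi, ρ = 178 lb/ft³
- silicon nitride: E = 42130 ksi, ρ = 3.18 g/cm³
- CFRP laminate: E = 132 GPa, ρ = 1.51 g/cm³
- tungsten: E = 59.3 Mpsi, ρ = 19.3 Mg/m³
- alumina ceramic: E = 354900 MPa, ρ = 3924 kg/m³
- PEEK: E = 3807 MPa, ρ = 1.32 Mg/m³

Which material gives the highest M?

In SI units:
  aluminum alloy: E = 68.33 GPa, ρ = 2851 kg/m³
  silicon nitride: E = 290.5 GPa, ρ = 3180 kg/m³
  CFRP laminate: E = 132.0 GPa, ρ = 1510 kg/m³
  tungsten: E = 408.9 GPa, ρ = 19300 kg/m³
  alumina ceramic: E = 354.9 GPa, ρ = 3924 kg/m³
  PEEK: E = 3.807 GPa, ρ = 1320 kg/m³
  CFRP laminate: M = 7.61×10⁻³
  silicon nitride: M = 5.36×10⁻³
  alumina ceramic: M = 4.80×10⁻³
  aluminum alloy: M = 2.90×10⁻³
  PEEK: M = 1.48×10⁻³
  tungsten: M = 1.05×10⁻³
Highest index: CFRP laminate.

CFRP laminate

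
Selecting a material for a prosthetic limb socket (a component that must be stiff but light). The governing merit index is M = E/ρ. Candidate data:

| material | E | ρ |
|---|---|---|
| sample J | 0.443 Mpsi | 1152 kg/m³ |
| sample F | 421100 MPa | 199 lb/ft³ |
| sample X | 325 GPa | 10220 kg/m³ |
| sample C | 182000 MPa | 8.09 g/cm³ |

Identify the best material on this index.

sample F

In SI units:
  sample J: E = 3.054 GPa, ρ = 1152 kg/m³
  sample F: E = 421.1 GPa, ρ = 3188 kg/m³
  sample X: E = 325.0 GPa, ρ = 10220 kg/m³
  sample C: E = 182.0 GPa, ρ = 8090 kg/m³
  sample F: M = 132 MN·m/kg
  sample X: M = 31.8 MN·m/kg
  sample C: M = 22.5 MN·m/kg
  sample J: M = 2.65 MN·m/kg
Sample F has the largest M.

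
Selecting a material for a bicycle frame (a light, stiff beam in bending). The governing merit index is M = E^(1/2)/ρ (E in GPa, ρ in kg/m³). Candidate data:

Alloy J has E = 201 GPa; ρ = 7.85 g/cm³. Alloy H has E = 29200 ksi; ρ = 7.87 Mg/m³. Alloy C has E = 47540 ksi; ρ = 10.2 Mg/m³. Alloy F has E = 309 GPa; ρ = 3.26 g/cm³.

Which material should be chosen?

Convert each candidate to consistent units, then evaluate M:
  alloy J: E = 201.0 GPa, ρ = 7850 kg/m³
  alloy H: E = 201.3 GPa, ρ = 7870 kg/m³
  alloy C: E = 327.8 GPa, ρ = 10200 kg/m³
  alloy F: E = 309.0 GPa, ρ = 3260 kg/m³
  alloy F: M = 5.39×10⁻³
  alloy J: M = 1.81×10⁻³
  alloy H: M = 1.80×10⁻³
  alloy C: M = 1.77×10⁻³
The maximum is for alloy F.

alloy F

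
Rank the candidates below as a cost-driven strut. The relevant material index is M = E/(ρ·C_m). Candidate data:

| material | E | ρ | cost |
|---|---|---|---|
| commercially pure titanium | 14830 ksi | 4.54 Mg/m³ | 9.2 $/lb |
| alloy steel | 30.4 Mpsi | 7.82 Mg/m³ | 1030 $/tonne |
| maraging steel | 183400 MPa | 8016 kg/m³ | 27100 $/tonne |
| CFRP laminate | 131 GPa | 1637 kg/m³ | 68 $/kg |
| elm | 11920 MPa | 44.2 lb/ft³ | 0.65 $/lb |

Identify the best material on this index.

alloy steel

Putting every candidate on a common basis:
  commercially pure titanium: E = 102.2 GPa, ρ = 4540 kg/m³, cost = 20.28 $/kg
  alloy steel: E = 209.6 GPa, ρ = 7820 kg/m³, cost = 1.030 $/kg
  maraging steel: E = 183.4 GPa, ρ = 8016 kg/m³, cost = 27.10 $/kg
  CFRP laminate: E = 131.0 GPa, ρ = 1637 kg/m³, cost = 68.00 $/kg
  elm: E = 11.92 GPa, ρ = 708.0 kg/m³, cost = 1.433 $/kg
  alloy steel: M = 26.0 MN·m per $
  elm: M = 11.7 MN·m per $
  CFRP laminate: M = 1.18 MN·m per $
  commercially pure titanium: M = 1.11 MN·m per $
  maraging steel: M = 0.844 MN·m per $
The maximum is for alloy steel.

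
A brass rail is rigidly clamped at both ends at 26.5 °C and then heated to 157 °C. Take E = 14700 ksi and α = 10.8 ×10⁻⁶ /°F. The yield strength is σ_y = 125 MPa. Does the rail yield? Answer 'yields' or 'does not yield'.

E = 14700 ksi = 101.4 GPa.
α = 10.8×10⁻⁶/°F × 9/5 = 19.4×10⁻⁶/K.
ΔT = 130.5 K. Constrained thermal stress σ = E·α·ΔT = 101.4×10³ MPa × 19.4×10⁻⁶ × 130.5 = 257 MPa (compressive).
Compare to σ_y = 125 MPa: σ ≥ σ_y, so it yields.

yields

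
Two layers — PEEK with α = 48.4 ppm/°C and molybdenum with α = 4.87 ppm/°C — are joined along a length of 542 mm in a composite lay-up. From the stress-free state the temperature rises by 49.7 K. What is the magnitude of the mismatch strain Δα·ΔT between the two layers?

2.16×10⁻³

Δα = |48.4 − 4.87|×10⁻⁶/K = 43.5×10⁻⁶/K.
Mismatch strain = Δα·ΔT = 43.5×10⁻⁶ × 49.7 = 2.16×10⁻³.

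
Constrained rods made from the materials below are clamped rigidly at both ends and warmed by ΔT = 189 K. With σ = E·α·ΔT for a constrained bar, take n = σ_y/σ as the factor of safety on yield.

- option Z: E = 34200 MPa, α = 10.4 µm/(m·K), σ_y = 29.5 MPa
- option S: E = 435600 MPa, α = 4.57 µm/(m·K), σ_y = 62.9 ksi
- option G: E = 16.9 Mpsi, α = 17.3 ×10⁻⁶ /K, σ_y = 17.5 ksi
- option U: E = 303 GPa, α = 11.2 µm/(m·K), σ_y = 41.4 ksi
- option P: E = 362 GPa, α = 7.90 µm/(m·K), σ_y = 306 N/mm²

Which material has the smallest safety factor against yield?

option G

With everything in SI (GPa, ×10⁻⁶/K, MPa):
  option Z: E = 34.20, α = 10.4, σ_y = 29.50 → σ = 67.2 MPa, n = 0.439
  option S: E = 435.6, α = 4.57, σ_y = 433.7 → σ = 376 MPa, n = 1.15
  option G: E = 116.5, α = 17.3, σ_y = 120.7 → σ = 381 MPa, n = 0.317
  option U: E = 303.0, α = 11.2, σ_y = 285.4 → σ = 641 MPa, n = 0.445
  option P: E = 362.0, α = 7.90, σ_y = 306.0 → σ = 541 MPa, n = 0.566
The minimum is option G at n = 0.317.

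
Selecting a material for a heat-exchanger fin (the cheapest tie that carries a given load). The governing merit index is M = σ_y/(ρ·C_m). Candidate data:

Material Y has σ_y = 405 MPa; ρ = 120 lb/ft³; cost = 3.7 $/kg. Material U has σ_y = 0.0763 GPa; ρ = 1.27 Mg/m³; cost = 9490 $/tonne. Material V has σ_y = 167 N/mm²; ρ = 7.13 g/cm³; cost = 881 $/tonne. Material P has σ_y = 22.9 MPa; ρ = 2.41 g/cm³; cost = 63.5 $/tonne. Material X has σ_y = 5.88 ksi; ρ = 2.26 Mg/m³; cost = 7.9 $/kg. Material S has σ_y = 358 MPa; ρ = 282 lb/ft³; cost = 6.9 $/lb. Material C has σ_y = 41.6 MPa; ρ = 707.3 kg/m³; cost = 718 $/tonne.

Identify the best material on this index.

material P

Normalizing units and computing the index:
  material Y: σ_y = 405.0 MPa, ρ = 1922 kg/m³, cost = 3.700 $/kg
  material U: σ_y = 76.30 MPa, ρ = 1270 kg/m³, cost = 9.490 $/kg
  material V: σ_y = 167.0 MPa, ρ = 7130 kg/m³, cost = 0.8810 $/kg
  material P: σ_y = 22.90 MPa, ρ = 2410 kg/m³, cost = 0.06350 $/kg
  material X: σ_y = 40.54 MPa, ρ = 2260 kg/m³, cost = 7.900 $/kg
  material S: σ_y = 358.0 MPa, ρ = 4517 kg/m³, cost = 15.21 $/kg
  material C: σ_y = 41.60 MPa, ρ = 707.3 kg/m³, cost = 0.7180 $/kg
  material P: M = 150 kN·m per $
  material C: M = 81.9 kN·m per $
  material Y: M = 56.9 kN·m per $
  material V: M = 26.6 kN·m per $
  material U: M = 6.33 kN·m per $
  material S: M = 5.21 kN·m per $
  material X: M = 2.27 kN·m per $
Highest index: material P.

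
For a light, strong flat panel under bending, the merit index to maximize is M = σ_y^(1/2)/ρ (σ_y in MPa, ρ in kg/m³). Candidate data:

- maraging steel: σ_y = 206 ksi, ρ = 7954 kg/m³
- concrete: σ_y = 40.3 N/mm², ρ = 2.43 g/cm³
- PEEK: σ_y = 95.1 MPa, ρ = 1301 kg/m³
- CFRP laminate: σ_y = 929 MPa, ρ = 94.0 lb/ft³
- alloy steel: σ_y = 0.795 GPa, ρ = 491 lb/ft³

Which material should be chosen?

CFRP laminate

Normalizing units and computing the index:
  maraging steel: σ_y = 1420 MPa, ρ = 7954 kg/m³
  concrete: σ_y = 40.30 MPa, ρ = 2430 kg/m³
  PEEK: σ_y = 95.10 MPa, ρ = 1301 kg/m³
  CFRP laminate: σ_y = 929.0 MPa, ρ = 1506 kg/m³
  alloy steel: σ_y = 795.0 MPa, ρ = 7865 kg/m³
  CFRP laminate: M = 20.2×10⁻³
  PEEK: M = 7.50×10⁻³
  maraging steel: M = 4.74×10⁻³
  alloy steel: M = 3.58×10⁻³
  concrete: M = 2.61×10⁻³
CFRP laminate ranks first.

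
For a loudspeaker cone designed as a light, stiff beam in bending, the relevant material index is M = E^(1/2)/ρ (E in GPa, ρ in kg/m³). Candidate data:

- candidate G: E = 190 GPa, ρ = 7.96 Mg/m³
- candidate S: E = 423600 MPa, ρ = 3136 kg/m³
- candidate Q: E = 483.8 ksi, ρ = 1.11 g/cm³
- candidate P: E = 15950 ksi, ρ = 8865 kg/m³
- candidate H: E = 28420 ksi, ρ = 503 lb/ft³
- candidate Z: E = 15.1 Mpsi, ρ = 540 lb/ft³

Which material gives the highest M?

candidate S

Convert each candidate to consistent units, then evaluate M:
  candidate G: E = 190.0 GPa, ρ = 7960 kg/m³
  candidate S: E = 423.6 GPa, ρ = 3136 kg/m³
  candidate Q: E = 3.336 GPa, ρ = 1110 kg/m³
  candidate P: E = 110.0 GPa, ρ = 8865 kg/m³
  candidate H: E = 195.9 GPa, ρ = 8057 kg/m³
  candidate Z: E = 104.1 GPa, ρ = 8650 kg/m³
  candidate S: M = 6.56×10⁻³
  candidate H: M = 1.74×10⁻³
  candidate G: M = 1.73×10⁻³
  candidate Q: M = 1.65×10⁻³
  candidate P: M = 1.18×10⁻³
  candidate Z: M = 1.18×10⁻³
Highest index: candidate S.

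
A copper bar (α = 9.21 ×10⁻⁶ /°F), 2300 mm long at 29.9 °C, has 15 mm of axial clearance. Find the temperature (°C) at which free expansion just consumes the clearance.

423 °C

α = 9.21×10⁻⁶/°F × 9/5 = 16.6×10⁻⁶/K.
α·L₀·ΔT = 15.0 mm ⇒ ΔT = 15.0 / (16.6×10⁻⁶ × 2300.0) = 393.4 K.
T = 29.9 + 393.4 = 423.3 °C.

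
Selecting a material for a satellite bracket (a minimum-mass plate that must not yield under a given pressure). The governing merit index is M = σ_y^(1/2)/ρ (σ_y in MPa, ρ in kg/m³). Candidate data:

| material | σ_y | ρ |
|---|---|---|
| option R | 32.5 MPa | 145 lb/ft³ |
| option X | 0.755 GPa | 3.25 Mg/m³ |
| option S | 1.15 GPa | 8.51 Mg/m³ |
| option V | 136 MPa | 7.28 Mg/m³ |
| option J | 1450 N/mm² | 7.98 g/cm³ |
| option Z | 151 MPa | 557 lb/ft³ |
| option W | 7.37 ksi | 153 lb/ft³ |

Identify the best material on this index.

Putting every candidate on a common basis:
  option R: σ_y = 32.50 MPa, ρ = 2323 kg/m³
  option X: σ_y = 755.0 MPa, ρ = 3250 kg/m³
  option S: σ_y = 1150 MPa, ρ = 8510 kg/m³
  option V: σ_y = 136.0 MPa, ρ = 7280 kg/m³
  option J: σ_y = 1450 MPa, ρ = 7980 kg/m³
  option Z: σ_y = 151.0 MPa, ρ = 8922 kg/m³
  option W: σ_y = 50.81 MPa, ρ = 2451 kg/m³
  option X: M = 8.45×10⁻³
  option J: M = 4.77×10⁻³
  option S: M = 3.98×10⁻³
  option W: M = 2.91×10⁻³
  option R: M = 2.45×10⁻³
  option V: M = 1.60×10⁻³
  option Z: M = 1.38×10⁻³
Option X has the largest M.

option X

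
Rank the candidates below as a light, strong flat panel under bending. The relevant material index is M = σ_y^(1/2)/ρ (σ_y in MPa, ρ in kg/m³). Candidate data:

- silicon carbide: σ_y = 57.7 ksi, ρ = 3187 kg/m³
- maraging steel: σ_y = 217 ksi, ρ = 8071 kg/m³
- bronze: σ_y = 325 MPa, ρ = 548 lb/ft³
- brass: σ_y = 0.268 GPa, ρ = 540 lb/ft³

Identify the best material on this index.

Putting every candidate on a common basis:
  silicon carbide: σ_y = 397.8 MPa, ρ = 3187 kg/m³
  maraging steel: σ_y = 1496 MPa, ρ = 8071 kg/m³
  bronze: σ_y = 325.0 MPa, ρ = 8778 kg/m³
  brass: σ_y = 268.0 MPa, ρ = 8650 kg/m³
  silicon carbide: M = 6.26×10⁻³
  maraging steel: M = 4.79×10⁻³
  bronze: M = 2.05×10⁻³
  brass: M = 1.89×10⁻³
Silicon carbide has the largest M.

silicon carbide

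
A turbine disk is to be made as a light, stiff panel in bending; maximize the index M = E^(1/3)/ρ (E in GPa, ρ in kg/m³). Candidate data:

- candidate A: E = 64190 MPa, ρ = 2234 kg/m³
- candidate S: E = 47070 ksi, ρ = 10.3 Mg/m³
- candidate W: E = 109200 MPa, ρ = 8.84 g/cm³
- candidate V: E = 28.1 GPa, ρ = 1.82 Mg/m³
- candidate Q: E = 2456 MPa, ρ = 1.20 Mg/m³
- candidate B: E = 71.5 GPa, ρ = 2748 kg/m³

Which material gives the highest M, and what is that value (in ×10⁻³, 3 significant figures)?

candidate A, M = 1.79×10⁻³

Normalizing units and computing the index:
  candidate A: E = 64.19 GPa, ρ = 2234 kg/m³
  candidate S: E = 324.5 GPa, ρ = 10300 kg/m³
  candidate W: E = 109.2 GPa, ρ = 8840 kg/m³
  candidate V: E = 28.10 GPa, ρ = 1820 kg/m³
  candidate Q: E = 2.456 GPa, ρ = 1200 kg/m³
  candidate B: E = 71.50 GPa, ρ = 2748 kg/m³
  candidate A: M = 1.79×10⁻³
  candidate V: M = 1.67×10⁻³
  candidate B: M = 1.51×10⁻³
  candidate Q: M = 1.12×10⁻³
  candidate S: M = 0.667×10⁻³
  candidate W: M = 0.541×10⁻³
The maximum is for candidate A.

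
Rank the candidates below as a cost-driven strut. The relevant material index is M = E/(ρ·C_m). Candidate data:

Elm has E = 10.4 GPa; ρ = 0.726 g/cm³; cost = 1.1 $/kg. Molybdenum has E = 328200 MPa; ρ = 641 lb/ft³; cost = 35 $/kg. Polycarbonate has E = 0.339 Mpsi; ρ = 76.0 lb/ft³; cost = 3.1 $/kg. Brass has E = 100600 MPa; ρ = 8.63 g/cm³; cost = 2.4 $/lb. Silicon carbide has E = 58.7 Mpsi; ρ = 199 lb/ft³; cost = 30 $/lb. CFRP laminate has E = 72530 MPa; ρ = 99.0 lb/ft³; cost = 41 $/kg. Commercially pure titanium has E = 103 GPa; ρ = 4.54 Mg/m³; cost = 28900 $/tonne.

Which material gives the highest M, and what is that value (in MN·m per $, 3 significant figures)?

elm, M = 13.0 MN·m per $

After converting to SI:
  elm: E = 10.40 GPa, ρ = 726.0 kg/m³, cost = 1.100 $/kg
  molybdenum: E = 328.2 GPa, ρ = 10270 kg/m³, cost = 35.00 $/kg
  polycarbonate: E = 2.337 GPa, ρ = 1217 kg/m³, cost = 3.100 $/kg
  brass: E = 100.6 GPa, ρ = 8630 kg/m³, cost = 5.291 $/kg
  silicon carbide: E = 404.7 GPa, ρ = 3188 kg/m³, cost = 66.14 $/kg
  CFRP laminate: E = 72.53 GPa, ρ = 1586 kg/m³, cost = 41.00 $/kg
  commercially pure titanium: E = 103.0 GPa, ρ = 4540 kg/m³, cost = 28.90 $/kg
  elm: M = 13.0 MN·m per $
  brass: M = 2.20 MN·m per $
  silicon carbide: M = 1.92 MN·m per $
  CFRP laminate: M = 1.12 MN·m per $
  molybdenum: M = 0.913 MN·m per $
  commercially pure titanium: M = 0.785 MN·m per $
  polycarbonate: M = 0.619 MN·m per $
The maximum is for elm.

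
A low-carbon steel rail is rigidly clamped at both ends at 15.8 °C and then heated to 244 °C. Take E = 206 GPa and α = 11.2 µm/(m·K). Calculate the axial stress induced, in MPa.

ΔT = 228.2 K. Constrained thermal stress σ = E·α·ΔT = 206.0×10³ MPa × 11.2×10⁻⁶ × 228.2 = 527 MPa (compressive).

527 MPa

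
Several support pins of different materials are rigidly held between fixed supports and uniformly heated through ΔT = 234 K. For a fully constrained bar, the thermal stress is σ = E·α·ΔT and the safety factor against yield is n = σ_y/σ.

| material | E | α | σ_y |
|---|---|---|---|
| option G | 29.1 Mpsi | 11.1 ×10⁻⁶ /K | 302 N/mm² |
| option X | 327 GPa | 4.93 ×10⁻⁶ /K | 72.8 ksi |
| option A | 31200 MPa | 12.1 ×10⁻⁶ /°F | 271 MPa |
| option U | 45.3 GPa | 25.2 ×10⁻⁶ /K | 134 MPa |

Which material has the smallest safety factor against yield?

option U

With everything in SI (GPa, ×10⁻⁶/K, MPa):
  option G: E = 200.6, α = 11.1, σ_y = 302.0 → σ = 521 MPa, n = 0.580
  option X: E = 327.0, α = 4.93, σ_y = 501.9 → σ = 377 MPa, n = 1.33
  option A: E = 31.20, α = 21.8, σ_y = 271.0 → σ = 159 MPa, n = 1.70
  option U: E = 45.30, α = 25.2, σ_y = 134.0 → σ = 267 MPa, n = 0.502
Smallest n: option U with n = 0.502.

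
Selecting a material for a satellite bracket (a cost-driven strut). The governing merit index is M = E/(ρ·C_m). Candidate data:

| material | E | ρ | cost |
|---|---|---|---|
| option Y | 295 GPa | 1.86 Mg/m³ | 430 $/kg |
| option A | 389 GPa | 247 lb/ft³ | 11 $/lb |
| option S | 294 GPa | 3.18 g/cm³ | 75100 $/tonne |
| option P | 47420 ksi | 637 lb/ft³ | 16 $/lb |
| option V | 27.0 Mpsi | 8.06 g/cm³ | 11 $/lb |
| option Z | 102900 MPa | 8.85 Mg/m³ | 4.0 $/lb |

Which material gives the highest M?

After converting to SI:
  option Y: E = 295.0 GPa, ρ = 1860 kg/m³, cost = 430.0 $/kg
  option A: E = 389.0 GPa, ρ = 3957 kg/m³, cost = 24.25 $/kg
  option S: E = 294.0 GPa, ρ = 3180 kg/m³, cost = 75.10 $/kg
  option P: E = 326.9 GPa, ρ = 10200 kg/m³, cost = 35.27 $/kg
  option V: E = 186.2 GPa, ρ = 8060 kg/m³, cost = 24.25 $/kg
  option Z: E = 102.9 GPa, ρ = 8850 kg/m³, cost = 8.818 $/kg
  option A: M = 4.05 MN·m per $
  option Z: M = 1.32 MN·m per $
  option S: M = 1.23 MN·m per $
  option V: M = 0.952 MN·m per $
  option P: M = 0.908 MN·m per $
  option Y: M = 0.369 MN·m per $
Option A has the largest M.

option A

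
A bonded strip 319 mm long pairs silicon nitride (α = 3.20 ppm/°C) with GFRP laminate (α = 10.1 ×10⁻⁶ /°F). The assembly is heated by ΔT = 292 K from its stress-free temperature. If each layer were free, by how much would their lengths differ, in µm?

1400 µm

GFRP laminate: α = 10.1×10⁻⁶/°F × 9/5 = 18.2×10⁻⁶/K.
Δα = |3.20 − 18.2|×10⁻⁶/K = 15.0×10⁻⁶/K.
ΔL_mismatch = Δα·L·ΔT = 15.0×10⁻⁶ × 319.0 mm × 292.0 K = 1400 µm.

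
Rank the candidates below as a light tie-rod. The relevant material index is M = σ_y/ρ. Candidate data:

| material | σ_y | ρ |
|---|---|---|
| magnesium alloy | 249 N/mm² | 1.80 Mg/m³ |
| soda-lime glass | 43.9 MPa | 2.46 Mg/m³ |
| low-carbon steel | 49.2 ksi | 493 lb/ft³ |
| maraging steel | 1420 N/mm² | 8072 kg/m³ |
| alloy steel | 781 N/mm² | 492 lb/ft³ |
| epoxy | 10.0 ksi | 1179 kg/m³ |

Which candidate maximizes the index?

Convert each candidate to consistent units, then evaluate M:
  magnesium alloy: σ_y = 249.0 MPa, ρ = 1800 kg/m³
  soda-lime glass: σ_y = 43.90 MPa, ρ = 2460 kg/m³
  low-carbon steel: σ_y = 339.2 MPa, ρ = 7897 kg/m³
  maraging steel: σ_y = 1420 MPa, ρ = 8072 kg/m³
  alloy steel: σ_y = 781.0 MPa, ρ = 7881 kg/m³
  epoxy: σ_y = 68.95 MPa, ρ = 1179 kg/m³
  maraging steel: M = 176 kN·m/kg
  magnesium alloy: M = 138 kN·m/kg
  alloy steel: M = 99.1 kN·m/kg
  epoxy: M = 58.5 kN·m/kg
  low-carbon steel: M = 43.0 kN·m/kg
  soda-lime glass: M = 17.8 kN·m/kg
The maximum is for maraging steel.

maraging steel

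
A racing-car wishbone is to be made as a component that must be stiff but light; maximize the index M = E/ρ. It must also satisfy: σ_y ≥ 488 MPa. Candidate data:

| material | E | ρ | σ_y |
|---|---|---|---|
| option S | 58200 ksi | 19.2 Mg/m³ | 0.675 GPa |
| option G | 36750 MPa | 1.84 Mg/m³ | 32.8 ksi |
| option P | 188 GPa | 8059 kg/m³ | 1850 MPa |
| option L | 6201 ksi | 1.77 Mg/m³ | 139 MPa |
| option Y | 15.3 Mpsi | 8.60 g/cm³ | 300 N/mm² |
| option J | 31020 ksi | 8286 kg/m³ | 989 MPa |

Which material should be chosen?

Screen on constraints: σ_y ≥ 488 MPa. Survivors: option S, option P, option J.
After converting to SI:
  option S: E = 401.3 GPa, ρ = 19200 kg/m³
  option P: E = 188.0 GPa, ρ = 8059 kg/m³
  option J: E = 213.9 GPa, ρ = 8286 kg/m³
  option J: M = 25.8 MN·m/kg
  option P: M = 23.3 MN·m/kg
  option S: M = 20.9 MN·m/kg
The maximum is for option J.

option J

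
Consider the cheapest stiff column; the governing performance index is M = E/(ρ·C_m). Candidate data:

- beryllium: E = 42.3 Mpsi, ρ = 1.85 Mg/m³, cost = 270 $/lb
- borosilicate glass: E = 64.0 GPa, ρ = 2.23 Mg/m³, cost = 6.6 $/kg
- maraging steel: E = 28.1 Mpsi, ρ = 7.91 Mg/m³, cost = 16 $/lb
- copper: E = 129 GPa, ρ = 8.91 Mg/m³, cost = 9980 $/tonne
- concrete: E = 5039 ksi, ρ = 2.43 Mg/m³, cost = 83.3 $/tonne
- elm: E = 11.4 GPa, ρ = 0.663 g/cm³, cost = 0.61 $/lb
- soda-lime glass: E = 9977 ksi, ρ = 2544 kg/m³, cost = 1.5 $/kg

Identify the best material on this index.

Convert each candidate to consistent units, then evaluate M:
  beryllium: E = 291.6 GPa, ρ = 1850 kg/m³, cost = 595.2 $/kg
  borosilicate glass: E = 64.00 GPa, ρ = 2230 kg/m³, cost = 6.600 $/kg
  maraging steel: E = 193.7 GPa, ρ = 7910 kg/m³, cost = 35.27 $/kg
  copper: E = 129.0 GPa, ρ = 8910 kg/m³, cost = 9.980 $/kg
  concrete: E = 34.74 GPa, ρ = 2430 kg/m³, cost = 0.08330 $/kg
  elm: E = 11.40 GPa, ρ = 663.0 kg/m³, cost = 1.345 $/kg
  soda-lime glass: E = 68.79 GPa, ρ = 2544 kg/m³, cost = 1.500 $/kg
  concrete: M = 172 MN·m per $
  soda-lime glass: M = 18.0 MN·m per $
  elm: M = 12.8 MN·m per $
  borosilicate glass: M = 4.35 MN·m per $
  copper: M = 1.45 MN·m per $
  maraging steel: M = 0.694 MN·m per $
  beryllium: M = 0.265 MN·m per $
Concrete ranks first.

concrete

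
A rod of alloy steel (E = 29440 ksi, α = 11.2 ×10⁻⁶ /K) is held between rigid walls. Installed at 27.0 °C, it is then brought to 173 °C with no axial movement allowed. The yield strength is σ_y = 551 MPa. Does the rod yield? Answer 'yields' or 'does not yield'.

does not yield

E = 29440 ksi = 203.0 GPa.
ΔT = 146.0 K. Constrained thermal stress σ = E·α·ΔT = 203.0×10³ MPa × 11.2×10⁻⁶ × 146.0 = 332 MPa (compressive).
Compare to σ_y = 551 MPa: σ < σ_y, so it does not yield.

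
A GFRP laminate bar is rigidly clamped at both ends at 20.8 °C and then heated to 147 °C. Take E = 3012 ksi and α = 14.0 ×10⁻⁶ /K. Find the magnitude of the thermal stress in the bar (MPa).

36.7 MPa

E = 3012 ksi = 20.77 GPa.
ΔT = 126.2 K. Constrained thermal stress σ = E·α·ΔT = 20.77×10³ MPa × 14.0×10⁻⁶ × 126.2 = 36.7 MPa (compressive).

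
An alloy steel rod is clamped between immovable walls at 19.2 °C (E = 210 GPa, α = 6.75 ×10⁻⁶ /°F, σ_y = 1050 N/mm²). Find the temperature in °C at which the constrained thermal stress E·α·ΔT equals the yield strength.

α = 6.75×10⁻⁶/°F × 9/5 = 12.1×10⁻⁶/K.
σ_y = 1050 N/mm² = 1050 MPa.
E·α·ΔT = 1050 MPa ⇒ ΔT = 1050 / (210.0×10³ × 12.1×10⁻⁶) = 411.5 K.
T = 19.2 + 411.5 = 430.7 °C.

431 °C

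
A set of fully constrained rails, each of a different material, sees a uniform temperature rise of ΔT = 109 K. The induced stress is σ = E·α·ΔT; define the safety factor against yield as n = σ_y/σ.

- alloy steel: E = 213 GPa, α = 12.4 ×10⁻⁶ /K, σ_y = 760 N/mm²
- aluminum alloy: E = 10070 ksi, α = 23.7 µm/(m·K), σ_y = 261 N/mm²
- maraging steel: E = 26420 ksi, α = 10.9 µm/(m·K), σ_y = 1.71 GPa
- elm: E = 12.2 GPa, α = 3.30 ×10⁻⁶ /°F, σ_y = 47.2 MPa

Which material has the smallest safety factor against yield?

aluminum alloy

In consistent units (E in GPa, α in ×10⁻⁶/K, σ_y in MPa):
  alloy steel: E = 213.0, α = 12.4, σ_y = 760.0 → σ = 288 MPa, n = 2.64
  aluminum alloy: E = 69.43, α = 23.7, σ_y = 261.0 → σ = 179 MPa, n = 1.46
  maraging steel: E = 182.2, α = 10.9, σ_y = 1710 → σ = 216 MPa, n = 7.90
  elm: E = 12.20, α = 5.94, σ_y = 47.20 → σ = 7.90 MPa, n = 5.98
The minimum is aluminum alloy at n = 1.46.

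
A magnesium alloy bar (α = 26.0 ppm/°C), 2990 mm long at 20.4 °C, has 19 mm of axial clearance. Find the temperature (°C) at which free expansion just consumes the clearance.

α·L₀·ΔT = 19.0 mm ⇒ ΔT = 19.0 / (26.0×10⁻⁶ × 2990.0) = 244.4 K.
T = 20.4 + 244.4 = 264.8 °C.

265 °C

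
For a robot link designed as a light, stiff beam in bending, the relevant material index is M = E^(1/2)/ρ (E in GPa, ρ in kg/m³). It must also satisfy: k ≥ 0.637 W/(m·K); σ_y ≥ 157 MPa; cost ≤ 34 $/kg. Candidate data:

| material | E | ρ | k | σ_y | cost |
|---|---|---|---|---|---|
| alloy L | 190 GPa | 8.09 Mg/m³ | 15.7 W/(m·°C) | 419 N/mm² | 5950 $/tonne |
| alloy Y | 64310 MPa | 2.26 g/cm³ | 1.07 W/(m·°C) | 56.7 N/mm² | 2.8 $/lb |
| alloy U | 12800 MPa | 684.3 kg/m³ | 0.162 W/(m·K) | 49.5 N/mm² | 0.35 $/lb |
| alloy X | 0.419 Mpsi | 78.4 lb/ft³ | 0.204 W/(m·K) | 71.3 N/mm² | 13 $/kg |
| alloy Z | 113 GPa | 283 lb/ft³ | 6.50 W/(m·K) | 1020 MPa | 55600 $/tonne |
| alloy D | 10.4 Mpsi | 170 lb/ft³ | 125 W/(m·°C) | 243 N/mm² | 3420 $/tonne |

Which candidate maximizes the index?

Screen on constraints: k ≥ 0.637 W/(m·K); σ_y ≥ 157 MPa; cost ≤ 34 $/kg. Survivors: alloy L, alloy D.
Convert each candidate to consistent units, then evaluate M:
  alloy L: E = 190.0 GPa, ρ = 8090 kg/m³
  alloy D: E = 71.71 GPa, ρ = 2723 kg/m³
  alloy D: M = 3.11×10⁻³
  alloy L: M = 1.70×10⁻³
Alloy D ranks first.

alloy D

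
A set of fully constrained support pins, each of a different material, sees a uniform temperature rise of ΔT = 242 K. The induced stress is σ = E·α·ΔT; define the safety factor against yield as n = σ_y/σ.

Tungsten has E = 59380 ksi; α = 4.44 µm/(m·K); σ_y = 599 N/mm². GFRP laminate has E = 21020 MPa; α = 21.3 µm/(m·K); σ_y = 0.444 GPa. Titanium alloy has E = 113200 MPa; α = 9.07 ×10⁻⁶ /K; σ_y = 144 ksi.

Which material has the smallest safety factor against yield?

tungsten

With everything in SI (GPa, ×10⁻⁶/K, MPa):
  tungsten: E = 409.4, α = 4.44, σ_y = 599.0 → σ = 440 MPa, n = 1.36
  GFRP laminate: E = 21.02, α = 21.3, σ_y = 444.0 → σ = 108 MPa, n = 4.10
  titanium alloy: E = 113.2, α = 9.07, σ_y = 992.8 → σ = 248 MPa, n = 4.00
The minimum is tungsten at n = 1.36.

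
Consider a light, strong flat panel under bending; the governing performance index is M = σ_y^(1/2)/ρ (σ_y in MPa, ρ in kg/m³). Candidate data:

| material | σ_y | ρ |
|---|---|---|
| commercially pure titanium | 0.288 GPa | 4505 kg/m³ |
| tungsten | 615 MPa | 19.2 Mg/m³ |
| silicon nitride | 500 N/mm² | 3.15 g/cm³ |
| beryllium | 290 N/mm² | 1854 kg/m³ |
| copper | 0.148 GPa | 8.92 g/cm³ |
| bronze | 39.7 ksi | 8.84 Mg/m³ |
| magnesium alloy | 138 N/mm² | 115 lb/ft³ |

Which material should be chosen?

Normalizing units and computing the index:
  commercially pure titanium: σ_y = 288.0 MPa, ρ = 4505 kg/m³
  tungsten: σ_y = 615.0 MPa, ρ = 19200 kg/m³
  silicon nitride: σ_y = 500.0 MPa, ρ = 3150 kg/m³
  beryllium: σ_y = 290.0 MPa, ρ = 1854 kg/m³
  copper: σ_y = 148.0 MPa, ρ = 8920 kg/m³
  bronze: σ_y = 273.7 MPa, ρ = 8840 kg/m³
  magnesium alloy: σ_y = 138.0 MPa, ρ = 1842 kg/m³
  beryllium: M = 9.19×10⁻³
  silicon nitride: M = 7.10×10⁻³
  magnesium alloy: M = 6.38×10⁻³
  commercially pure titanium: M = 3.77×10⁻³
  bronze: M = 1.87×10⁻³
  copper: M = 1.36×10⁻³
  tungsten: M = 1.29×10⁻³
Beryllium ranks first.

beryllium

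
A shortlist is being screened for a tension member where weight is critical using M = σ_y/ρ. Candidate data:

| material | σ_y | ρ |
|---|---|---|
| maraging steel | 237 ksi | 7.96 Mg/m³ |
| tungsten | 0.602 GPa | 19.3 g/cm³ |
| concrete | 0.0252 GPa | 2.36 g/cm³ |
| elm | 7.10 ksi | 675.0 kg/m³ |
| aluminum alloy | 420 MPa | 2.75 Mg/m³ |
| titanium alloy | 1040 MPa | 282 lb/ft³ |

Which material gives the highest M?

In SI units:
  maraging steel: σ_y = 1634 MPa, ρ = 7960 kg/m³
  tungsten: σ_y = 602.0 MPa, ρ = 19300 kg/m³
  concrete: σ_y = 25.20 MPa, ρ = 2360 kg/m³
  elm: σ_y = 48.95 MPa, ρ = 675.0 kg/m³
  aluminum alloy: σ_y = 420.0 MPa, ρ = 2750 kg/m³
  titanium alloy: σ_y = 1040 MPa, ρ = 4517 kg/m³
  titanium alloy: M = 230 kN·m/kg
  maraging steel: M = 205 kN·m/kg
  aluminum alloy: M = 153 kN·m/kg
  elm: M = 72.5 kN·m/kg
  tungsten: M = 31.2 kN·m/kg
  concrete: M = 10.7 kN·m/kg
Titanium alloy has the largest M.

titanium alloy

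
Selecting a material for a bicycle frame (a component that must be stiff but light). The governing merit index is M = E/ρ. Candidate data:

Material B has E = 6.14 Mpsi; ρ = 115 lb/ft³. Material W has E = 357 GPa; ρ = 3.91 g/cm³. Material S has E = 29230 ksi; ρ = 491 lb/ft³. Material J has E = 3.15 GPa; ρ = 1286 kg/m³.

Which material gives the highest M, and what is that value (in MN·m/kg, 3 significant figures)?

In SI units:
  material B: E = 42.33 GPa, ρ = 1842 kg/m³
  material W: E = 357.0 GPa, ρ = 3910 kg/m³
  material S: E = 201.5 GPa, ρ = 7865 kg/m³
  material J: E = 3.150 GPa, ρ = 1286 kg/m³
  material W: M = 91.3 MN·m/kg
  material S: M = 25.6 MN·m/kg
  material B: M = 23.0 MN·m/kg
  material J: M = 2.45 MN·m/kg
Material W has the largest M.

material W, M = 91.3 MN·m/kg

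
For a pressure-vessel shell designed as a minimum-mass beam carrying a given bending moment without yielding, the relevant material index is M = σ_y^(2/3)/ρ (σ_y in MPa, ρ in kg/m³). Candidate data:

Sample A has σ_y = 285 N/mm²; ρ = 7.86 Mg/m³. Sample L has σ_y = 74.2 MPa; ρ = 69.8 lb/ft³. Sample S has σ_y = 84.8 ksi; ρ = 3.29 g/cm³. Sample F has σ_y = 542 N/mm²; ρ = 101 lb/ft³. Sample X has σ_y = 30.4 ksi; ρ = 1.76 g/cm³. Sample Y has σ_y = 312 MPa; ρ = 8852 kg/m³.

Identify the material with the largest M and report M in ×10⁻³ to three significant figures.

In SI units:
  sample A: σ_y = 285.0 MPa, ρ = 7860 kg/m³
  sample L: σ_y = 74.20 MPa, ρ = 1118 kg/m³
  sample S: σ_y = 584.7 MPa, ρ = 3290 kg/m³
  sample F: σ_y = 542.0 MPa, ρ = 1618 kg/m³
  sample X: σ_y = 209.6 MPa, ρ = 1760 kg/m³
  sample Y: σ_y = 312.0 MPa, ρ = 8852 kg/m³
  sample F: M = 41.1×10⁻³
  sample S: M = 21.3×10⁻³
  sample X: M = 20.0×10⁻³
  sample L: M = 15.8×10⁻³
  sample A: M = 5.51×10⁻³
  sample Y: M = 5.20×10⁻³
Sample F has the largest M.

sample F, M = 41.1×10⁻³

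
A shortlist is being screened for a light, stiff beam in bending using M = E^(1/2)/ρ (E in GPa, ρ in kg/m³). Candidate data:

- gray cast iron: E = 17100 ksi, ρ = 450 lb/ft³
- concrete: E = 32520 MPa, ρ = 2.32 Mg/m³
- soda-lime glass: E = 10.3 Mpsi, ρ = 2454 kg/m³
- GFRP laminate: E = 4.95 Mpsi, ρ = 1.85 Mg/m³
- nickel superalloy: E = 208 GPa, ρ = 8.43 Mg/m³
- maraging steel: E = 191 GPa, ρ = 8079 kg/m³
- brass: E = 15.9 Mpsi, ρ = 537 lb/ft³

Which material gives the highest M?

Normalizing units and computing the index:
  gray cast iron: E = 117.9 GPa, ρ = 7208 kg/m³
  concrete: E = 32.52 GPa, ρ = 2320 kg/m³
  soda-lime glass: E = 71.02 GPa, ρ = 2454 kg/m³
  GFRP laminate: E = 34.13 GPa, ρ = 1850 kg/m³
  nickel superalloy: E = 208.0 GPa, ρ = 8430 kg/m³
  maraging steel: E = 191.0 GPa, ρ = 8079 kg/m³
  brass: E = 109.6 GPa, ρ = 8602 kg/m³
  soda-lime glass: M = 3.43×10⁻³
  GFRP laminate: M = 3.16×10⁻³
  concrete: M = 2.46×10⁻³
  nickel superalloy: M = 1.71×10⁻³
  maraging steel: M = 1.71×10⁻³
  gray cast iron: M = 1.51×10⁻³
  brass: M = 1.22×10⁻³
Soda-lime glass has the largest M.

soda-lime glass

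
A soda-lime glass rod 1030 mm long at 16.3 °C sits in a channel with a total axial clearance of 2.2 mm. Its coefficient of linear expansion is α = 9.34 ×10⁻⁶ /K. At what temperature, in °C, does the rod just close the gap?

α·L₀·ΔT = 2.2 mm ⇒ ΔT = 2.2 / (9.34×10⁻⁶ × 1030.0) = 228.7 K.
T = 16.3 + 228.7 = 245.0 °C.

245 °C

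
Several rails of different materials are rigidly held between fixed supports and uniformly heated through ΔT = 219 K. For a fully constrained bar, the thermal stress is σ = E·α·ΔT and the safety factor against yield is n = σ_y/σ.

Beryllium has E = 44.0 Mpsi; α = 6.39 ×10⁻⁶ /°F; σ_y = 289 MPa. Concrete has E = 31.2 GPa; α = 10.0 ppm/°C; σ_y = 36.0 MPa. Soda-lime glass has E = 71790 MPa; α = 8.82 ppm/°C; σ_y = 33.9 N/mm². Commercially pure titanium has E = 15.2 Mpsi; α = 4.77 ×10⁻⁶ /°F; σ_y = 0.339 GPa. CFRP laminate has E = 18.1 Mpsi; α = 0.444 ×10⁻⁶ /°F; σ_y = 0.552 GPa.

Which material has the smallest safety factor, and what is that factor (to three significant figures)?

soda-lime glass, n = 0.244

Per material, after unit conversion:
  beryllium: E = 303.4, α = 11.5, σ_y = 289.0 → σ = 764 MPa, n = 0.378
  concrete: E = 31.20, α = 10.0, σ_y = 36.00 → σ = 68.3 MPa, n = 0.527
  soda-lime glass: E = 71.79, α = 8.82, σ_y = 33.90 → σ = 139 MPa, n = 0.244
  commercially pure titanium: E = 104.8, α = 8.59, σ_y = 339.0 → σ = 197 MPa, n = 1.72
  CFRP laminate: E = 124.8, α = 0.799, σ_y = 552.0 → σ = 21.8 MPa, n = 25.3
The minimum is soda-lime glass at n = 0.244.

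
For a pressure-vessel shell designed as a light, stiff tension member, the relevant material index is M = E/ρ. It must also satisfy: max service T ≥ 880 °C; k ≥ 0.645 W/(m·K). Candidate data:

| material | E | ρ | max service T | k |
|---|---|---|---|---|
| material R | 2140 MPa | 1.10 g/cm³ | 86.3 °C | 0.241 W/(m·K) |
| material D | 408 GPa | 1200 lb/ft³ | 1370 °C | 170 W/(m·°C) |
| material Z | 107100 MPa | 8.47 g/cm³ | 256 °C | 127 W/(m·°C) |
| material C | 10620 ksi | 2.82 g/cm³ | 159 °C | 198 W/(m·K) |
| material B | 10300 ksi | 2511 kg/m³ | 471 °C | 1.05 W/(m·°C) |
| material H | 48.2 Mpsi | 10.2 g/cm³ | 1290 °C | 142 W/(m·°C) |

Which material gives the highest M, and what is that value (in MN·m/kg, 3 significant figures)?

material H, M = 32.6 MN·m/kg

Screen on constraints: max service T ≥ 880 °C; k ≥ 0.645 W/(m·K). Survivors: material D, material H.
After converting to SI:
  material D: E = 408.0 GPa, ρ = 19220 kg/m³
  material H: E = 332.3 GPa, ρ = 10200 kg/m³
  material H: M = 32.6 MN·m/kg
  material D: M = 21.2 MN·m/kg
Material H ranks first.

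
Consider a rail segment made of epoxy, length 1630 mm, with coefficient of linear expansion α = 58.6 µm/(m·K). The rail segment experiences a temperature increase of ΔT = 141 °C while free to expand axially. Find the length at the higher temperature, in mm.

ΔL = α·L₀·ΔT = 58.6×10⁻⁶ × 1630 mm × 141.0 K = 13.5 mm.
L = L₀ + ΔL = 1630 + 13.5 = 1643.5 mm.

1643.5 mm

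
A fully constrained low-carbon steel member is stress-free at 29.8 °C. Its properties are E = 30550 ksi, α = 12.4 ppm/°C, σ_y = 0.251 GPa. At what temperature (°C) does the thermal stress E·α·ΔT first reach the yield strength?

E = 30550 ksi = 210.6 GPa.
σ_y = 0.251 GPa = 251.0 MPa.
E·α·ΔT = 251.0 MPa ⇒ ΔT = 251.0 / (210.6×10³ × 12.4×10⁻⁶) = 96.10 K.
T = 29.8 + 96.10 = 125.9 °C.

126 °C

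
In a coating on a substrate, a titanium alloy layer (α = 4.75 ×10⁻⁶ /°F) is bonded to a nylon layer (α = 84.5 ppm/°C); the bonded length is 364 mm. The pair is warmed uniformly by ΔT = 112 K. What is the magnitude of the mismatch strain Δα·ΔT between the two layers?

titanium alloy: α = 4.75×10⁻⁶/°F × 9/5 = 8.55×10⁻⁶/K.
Δα = |8.55 − 84.5|×10⁻⁶/K = 76.0×10⁻⁶/K.
Mismatch strain = Δα·ΔT = 76.0×10⁻⁶ × 112.0 = 8.51×10⁻³.

8.51×10⁻³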